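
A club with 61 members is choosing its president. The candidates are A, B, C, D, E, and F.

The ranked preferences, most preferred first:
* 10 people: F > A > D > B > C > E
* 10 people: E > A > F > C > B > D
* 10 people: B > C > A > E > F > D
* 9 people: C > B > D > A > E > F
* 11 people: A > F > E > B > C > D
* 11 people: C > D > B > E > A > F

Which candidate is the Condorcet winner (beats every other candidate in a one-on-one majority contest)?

A

A vs B: 31–30
A vs C: 31–30
A vs D: 41–20
A vs E: 40–21
A vs F: 51–10
A beats every other candidate.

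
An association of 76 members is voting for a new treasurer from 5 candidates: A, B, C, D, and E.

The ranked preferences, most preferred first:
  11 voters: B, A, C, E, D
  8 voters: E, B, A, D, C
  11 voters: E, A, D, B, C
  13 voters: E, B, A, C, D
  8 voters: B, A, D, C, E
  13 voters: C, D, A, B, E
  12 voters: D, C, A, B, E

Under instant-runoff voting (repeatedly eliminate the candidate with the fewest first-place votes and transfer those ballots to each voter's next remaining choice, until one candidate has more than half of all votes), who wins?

Round 1: A 0, B 19, C 13, D 12, E 32. A eliminated.
Round 2: B 19, C 13, D 12, E 32. D eliminated.
Round 3: B 19, C 25, E 32. B eliminated.
Round 4: C 44, E 32. C has a majority (≥39).

C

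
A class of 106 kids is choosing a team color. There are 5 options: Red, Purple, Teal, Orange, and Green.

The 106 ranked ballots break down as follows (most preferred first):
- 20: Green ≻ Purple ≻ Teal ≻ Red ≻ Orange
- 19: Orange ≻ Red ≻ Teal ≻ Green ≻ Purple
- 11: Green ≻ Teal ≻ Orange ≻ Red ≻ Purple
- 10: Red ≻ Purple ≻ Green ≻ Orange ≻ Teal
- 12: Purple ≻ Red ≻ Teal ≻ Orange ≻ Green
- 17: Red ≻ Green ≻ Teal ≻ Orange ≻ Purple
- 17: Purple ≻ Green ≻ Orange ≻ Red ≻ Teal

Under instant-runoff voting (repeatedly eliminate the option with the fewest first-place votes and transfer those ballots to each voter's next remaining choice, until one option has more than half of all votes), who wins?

Red

Round 1: Red 27, Purple 29, Teal 0, Orange 19, Green 31. Teal eliminated.
Round 2: Red 27, Purple 29, Orange 19, Green 31. Orange eliminated.
Round 3: Red 46, Purple 29, Green 31. Purple eliminated.
Round 4: Red 58, Green 48. Red has a majority (≥54).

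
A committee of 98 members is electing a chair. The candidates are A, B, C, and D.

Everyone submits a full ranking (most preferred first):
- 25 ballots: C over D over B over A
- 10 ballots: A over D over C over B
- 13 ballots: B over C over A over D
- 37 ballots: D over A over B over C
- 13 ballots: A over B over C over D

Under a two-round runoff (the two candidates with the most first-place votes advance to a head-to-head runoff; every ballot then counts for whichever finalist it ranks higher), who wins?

C

Round 1 first-place votes: A 23, B 13, C 25, D 37. D and C advance.
Runoff: D is ranked above C on 47 ballots, C above D on 51.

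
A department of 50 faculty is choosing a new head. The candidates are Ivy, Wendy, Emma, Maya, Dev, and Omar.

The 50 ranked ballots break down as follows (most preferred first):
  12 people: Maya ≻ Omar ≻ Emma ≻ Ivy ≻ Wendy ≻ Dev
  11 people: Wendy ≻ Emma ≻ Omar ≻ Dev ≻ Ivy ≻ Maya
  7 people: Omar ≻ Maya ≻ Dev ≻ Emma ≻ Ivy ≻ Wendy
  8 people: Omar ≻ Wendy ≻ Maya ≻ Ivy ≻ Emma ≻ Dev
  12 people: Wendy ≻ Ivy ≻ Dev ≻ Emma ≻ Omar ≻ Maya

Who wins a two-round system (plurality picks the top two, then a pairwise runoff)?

Omar

Round 1 first-place votes: Ivy 0, Wendy 23, Emma 0, Maya 12, Dev 0, Omar 15. Wendy and Omar advance.
Runoff: Wendy is ranked above Omar on 23 ballots, Omar above Wendy on 27.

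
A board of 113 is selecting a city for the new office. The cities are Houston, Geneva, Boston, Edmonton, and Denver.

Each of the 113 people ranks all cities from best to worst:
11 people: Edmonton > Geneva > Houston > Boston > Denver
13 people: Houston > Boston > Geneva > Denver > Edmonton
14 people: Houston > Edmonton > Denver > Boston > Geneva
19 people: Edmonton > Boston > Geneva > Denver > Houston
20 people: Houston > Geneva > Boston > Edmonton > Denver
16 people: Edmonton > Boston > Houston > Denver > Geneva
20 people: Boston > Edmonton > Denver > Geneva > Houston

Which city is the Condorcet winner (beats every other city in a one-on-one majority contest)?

Edmonton vs Houston: 66–47
Edmonton vs Geneva: 80–33
Edmonton vs Boston: 60–53
Edmonton vs Denver: 100–13
Edmonton beats every other city.

Edmonton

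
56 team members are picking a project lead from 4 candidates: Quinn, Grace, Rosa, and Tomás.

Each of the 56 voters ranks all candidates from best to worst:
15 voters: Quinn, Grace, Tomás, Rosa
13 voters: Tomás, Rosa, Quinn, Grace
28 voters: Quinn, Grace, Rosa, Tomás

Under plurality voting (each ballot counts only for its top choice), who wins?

Quinn

First-place votes: Quinn 43, Grace 0, Rosa 0, Tomás 13.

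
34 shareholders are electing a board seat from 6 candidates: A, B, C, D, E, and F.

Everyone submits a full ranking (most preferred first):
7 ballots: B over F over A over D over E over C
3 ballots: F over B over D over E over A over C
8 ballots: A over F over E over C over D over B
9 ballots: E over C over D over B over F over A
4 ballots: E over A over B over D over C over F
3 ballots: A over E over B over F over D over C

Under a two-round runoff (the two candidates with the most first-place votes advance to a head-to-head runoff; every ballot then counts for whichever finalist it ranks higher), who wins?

Round 1 first-place votes: A 11, B 7, C 0, D 0, E 13, F 3. E and A advance.
Runoff: E is ranked above A on 16 ballots, A above E on 18.

A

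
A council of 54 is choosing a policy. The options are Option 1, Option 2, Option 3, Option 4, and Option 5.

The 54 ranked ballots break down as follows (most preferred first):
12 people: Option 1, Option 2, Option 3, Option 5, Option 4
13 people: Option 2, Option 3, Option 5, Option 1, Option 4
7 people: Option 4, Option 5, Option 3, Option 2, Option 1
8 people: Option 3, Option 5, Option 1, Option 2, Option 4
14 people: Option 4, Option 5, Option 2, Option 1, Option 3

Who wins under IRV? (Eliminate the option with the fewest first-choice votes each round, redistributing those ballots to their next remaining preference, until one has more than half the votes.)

Round 1: Option 1 12, Option 2 13, Option 3 8, Option 4 21, Option 5 0. Option 5 eliminated.
Round 2: Option 1 12, Option 2 13, Option 3 8, Option 4 21. Option 3 eliminated.
Round 3: Option 1 20, Option 2 13, Option 4 21. Option 2 eliminated.
Round 4: Option 1 33, Option 4 21. Option 1 has a majority (≥28).

Option 1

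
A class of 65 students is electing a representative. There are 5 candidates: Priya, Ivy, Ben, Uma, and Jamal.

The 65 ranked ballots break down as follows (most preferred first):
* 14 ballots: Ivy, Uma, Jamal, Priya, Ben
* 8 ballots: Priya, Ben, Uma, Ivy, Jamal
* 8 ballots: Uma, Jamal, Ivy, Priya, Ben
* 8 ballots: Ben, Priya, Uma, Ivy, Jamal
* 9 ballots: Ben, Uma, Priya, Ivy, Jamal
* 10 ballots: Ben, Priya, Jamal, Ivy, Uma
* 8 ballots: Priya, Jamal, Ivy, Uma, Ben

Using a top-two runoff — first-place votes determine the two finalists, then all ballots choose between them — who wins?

Priya

Round 1 first-place votes: Priya 16, Ivy 14, Ben 27, Uma 8, Jamal 0. Ben and Priya advance.
Runoff: Ben is ranked above Priya on 27 ballots, Priya above Ben on 38.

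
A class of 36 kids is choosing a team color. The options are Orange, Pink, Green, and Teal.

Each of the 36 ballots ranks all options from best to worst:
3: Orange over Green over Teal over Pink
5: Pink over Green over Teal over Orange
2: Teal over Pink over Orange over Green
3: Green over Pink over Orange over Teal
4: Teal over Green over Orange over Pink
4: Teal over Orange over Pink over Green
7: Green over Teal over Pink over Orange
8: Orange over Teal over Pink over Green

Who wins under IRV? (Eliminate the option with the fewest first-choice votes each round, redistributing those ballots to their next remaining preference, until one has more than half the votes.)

Round 1: Orange 11, Pink 5, Green 10, Teal 10. Pink eliminated.
Round 2: Orange 11, Green 15, Teal 10. Teal eliminated.
Round 3: Orange 17, Green 19. Green has a majority (≥19).

Green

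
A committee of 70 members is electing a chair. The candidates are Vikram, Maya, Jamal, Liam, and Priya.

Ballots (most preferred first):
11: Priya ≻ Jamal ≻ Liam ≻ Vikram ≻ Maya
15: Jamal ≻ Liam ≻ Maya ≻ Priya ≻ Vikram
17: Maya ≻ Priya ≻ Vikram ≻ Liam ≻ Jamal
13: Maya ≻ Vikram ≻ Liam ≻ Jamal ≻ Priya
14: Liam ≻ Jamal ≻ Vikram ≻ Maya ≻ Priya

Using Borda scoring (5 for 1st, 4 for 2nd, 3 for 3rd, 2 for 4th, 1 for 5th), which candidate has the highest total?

Liam

Vikram: 11×2 + 15×1 + 17×3 + 13×4 + 14×3 = 182
Maya: 11×1 + 15×3 + 17×5 + 13×5 + 14×2 = 234
Jamal: 11×4 + 15×5 + 17×1 + 13×2 + 14×4 = 218
Liam: 11×3 + 15×4 + 17×2 + 13×3 + 14×5 = 236
Priya: 11×5 + 15×2 + 17×4 + 13×1 + 14×1 = 180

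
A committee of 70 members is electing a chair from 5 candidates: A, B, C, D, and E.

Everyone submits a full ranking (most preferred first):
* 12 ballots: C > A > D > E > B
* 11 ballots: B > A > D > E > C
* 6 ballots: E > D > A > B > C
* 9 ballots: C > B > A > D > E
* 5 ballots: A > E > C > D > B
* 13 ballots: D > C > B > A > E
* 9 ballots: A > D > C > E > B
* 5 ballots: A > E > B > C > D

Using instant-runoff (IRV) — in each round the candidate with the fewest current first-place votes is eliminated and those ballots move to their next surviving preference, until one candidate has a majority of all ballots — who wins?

A

Round 1: A 19, B 11, C 21, D 13, E 6. E eliminated.
Round 2: A 19, B 11, C 21, D 19. B eliminated.
Round 3: A 30, C 21, D 19. D eliminated.
Round 4: A 36, C 34. A has a majority (≥36).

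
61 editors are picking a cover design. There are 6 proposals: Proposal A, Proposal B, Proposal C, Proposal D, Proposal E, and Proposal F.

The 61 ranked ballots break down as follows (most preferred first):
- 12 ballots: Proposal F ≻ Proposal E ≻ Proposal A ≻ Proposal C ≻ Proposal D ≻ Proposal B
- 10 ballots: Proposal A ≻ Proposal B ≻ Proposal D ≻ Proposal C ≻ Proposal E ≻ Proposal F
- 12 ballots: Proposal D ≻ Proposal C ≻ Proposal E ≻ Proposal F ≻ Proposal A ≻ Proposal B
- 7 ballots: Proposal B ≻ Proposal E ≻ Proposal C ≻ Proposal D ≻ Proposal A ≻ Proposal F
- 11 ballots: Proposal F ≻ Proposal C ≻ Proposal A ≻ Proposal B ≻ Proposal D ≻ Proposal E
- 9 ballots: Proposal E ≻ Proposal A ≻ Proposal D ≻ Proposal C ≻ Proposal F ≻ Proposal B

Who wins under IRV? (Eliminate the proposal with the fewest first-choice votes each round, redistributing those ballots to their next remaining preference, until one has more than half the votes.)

Round 1: Proposal A 10, Proposal B 7, Proposal C 0, Proposal D 12, Proposal E 9, Proposal F 23. Proposal C eliminated.
Round 2: Proposal A 10, Proposal B 7, Proposal D 12, Proposal E 9, Proposal F 23. Proposal B eliminated.
Round 3: Proposal A 10, Proposal D 12, Proposal E 16, Proposal F 23. Proposal A eliminated.
Round 4: Proposal D 22, Proposal E 16, Proposal F 23. Proposal E eliminated.
Round 5: Proposal D 38, Proposal F 23. Proposal D has a majority (≥31).

Proposal D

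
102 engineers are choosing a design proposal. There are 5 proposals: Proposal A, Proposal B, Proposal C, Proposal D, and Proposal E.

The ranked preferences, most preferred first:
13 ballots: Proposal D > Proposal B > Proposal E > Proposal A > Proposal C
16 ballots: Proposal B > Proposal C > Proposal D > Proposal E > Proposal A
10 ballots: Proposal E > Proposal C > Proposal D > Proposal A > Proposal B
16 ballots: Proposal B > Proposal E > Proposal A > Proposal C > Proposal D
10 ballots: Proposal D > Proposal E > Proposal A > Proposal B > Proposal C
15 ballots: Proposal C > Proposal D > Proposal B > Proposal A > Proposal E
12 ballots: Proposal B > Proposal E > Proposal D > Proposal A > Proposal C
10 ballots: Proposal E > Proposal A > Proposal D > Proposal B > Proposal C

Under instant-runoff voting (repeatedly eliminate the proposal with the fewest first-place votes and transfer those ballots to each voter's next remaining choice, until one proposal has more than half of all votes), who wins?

Proposal D

Round 1: Proposal A 0, Proposal B 44, Proposal C 15, Proposal D 23, Proposal E 20. Proposal A eliminated.
Round 2: Proposal B 44, Proposal C 15, Proposal D 23, Proposal E 20. Proposal C eliminated.
Round 3: Proposal B 44, Proposal D 38, Proposal E 20. Proposal E eliminated.
Round 4: Proposal B 44, Proposal D 58. Proposal D has a majority (≥52).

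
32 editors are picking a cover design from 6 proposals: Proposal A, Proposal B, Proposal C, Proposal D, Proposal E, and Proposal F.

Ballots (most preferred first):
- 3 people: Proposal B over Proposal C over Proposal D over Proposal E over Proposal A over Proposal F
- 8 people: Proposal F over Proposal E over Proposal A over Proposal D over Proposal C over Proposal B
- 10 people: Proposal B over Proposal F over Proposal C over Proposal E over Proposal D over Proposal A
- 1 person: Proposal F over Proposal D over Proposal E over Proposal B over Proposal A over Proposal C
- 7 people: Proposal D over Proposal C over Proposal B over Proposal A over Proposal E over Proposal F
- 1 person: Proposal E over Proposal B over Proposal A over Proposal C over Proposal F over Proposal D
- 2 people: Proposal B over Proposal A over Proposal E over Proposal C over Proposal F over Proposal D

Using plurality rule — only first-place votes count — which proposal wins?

Proposal B

First-place votes: Proposal A 0, Proposal B 15, Proposal C 0, Proposal D 7, Proposal E 1, Proposal F 9.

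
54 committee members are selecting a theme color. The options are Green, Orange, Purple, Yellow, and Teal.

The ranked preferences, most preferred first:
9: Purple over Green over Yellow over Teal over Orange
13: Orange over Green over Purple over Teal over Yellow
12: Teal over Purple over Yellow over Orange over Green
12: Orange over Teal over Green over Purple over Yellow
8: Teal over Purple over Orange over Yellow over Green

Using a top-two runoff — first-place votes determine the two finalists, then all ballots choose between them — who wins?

Round 1 first-place votes: Green 0, Orange 25, Purple 9, Yellow 0, Teal 20. Orange and Teal advance.
Runoff: Orange is ranked above Teal on 25 ballots, Teal above Orange on 29.

Teal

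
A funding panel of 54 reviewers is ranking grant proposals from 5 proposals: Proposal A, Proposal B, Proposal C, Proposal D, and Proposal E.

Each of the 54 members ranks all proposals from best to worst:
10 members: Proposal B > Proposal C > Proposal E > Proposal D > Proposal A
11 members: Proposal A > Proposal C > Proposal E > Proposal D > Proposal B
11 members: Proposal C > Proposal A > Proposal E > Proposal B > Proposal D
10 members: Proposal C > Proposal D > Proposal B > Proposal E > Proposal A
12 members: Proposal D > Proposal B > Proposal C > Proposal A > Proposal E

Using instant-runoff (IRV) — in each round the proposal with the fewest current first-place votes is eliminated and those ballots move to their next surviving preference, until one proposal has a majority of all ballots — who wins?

Round 1: Proposal A 11, Proposal B 10, Proposal C 21, Proposal D 12, Proposal E 0. Proposal E eliminated.
Round 2: Proposal A 11, Proposal B 10, Proposal C 21, Proposal D 12. Proposal B eliminated.
Round 3: Proposal A 11, Proposal C 31, Proposal D 12. Proposal C has a majority (≥28).

Proposal C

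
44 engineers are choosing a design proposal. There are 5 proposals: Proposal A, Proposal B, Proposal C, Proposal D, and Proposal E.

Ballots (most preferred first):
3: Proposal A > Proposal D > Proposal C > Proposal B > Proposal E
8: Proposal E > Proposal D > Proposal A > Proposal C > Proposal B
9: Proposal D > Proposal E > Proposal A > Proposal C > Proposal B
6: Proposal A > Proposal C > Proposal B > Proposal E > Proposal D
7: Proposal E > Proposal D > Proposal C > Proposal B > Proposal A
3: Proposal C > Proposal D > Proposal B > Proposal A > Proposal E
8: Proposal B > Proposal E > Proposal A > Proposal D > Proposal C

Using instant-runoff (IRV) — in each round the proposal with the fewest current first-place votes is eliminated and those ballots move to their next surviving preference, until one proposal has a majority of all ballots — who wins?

Round 1: Proposal A 9, Proposal B 8, Proposal C 3, Proposal D 9, Proposal E 15. Proposal C eliminated.
Round 2: Proposal A 9, Proposal B 8, Proposal D 12, Proposal E 15. Proposal B eliminated.
Round 3: Proposal A 9, Proposal D 12, Proposal E 23. Proposal E has a majority (≥23).

Proposal E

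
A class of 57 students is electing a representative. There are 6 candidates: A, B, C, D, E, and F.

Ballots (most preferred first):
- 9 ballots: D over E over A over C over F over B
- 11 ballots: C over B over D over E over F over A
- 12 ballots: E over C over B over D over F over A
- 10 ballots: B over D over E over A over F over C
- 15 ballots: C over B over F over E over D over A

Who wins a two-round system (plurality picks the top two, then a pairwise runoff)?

E

Round 1 first-place votes: A 0, B 10, C 26, D 9, E 12, F 0. C and E advance.
Runoff: C is ranked above E on 26 ballots, E above C on 31.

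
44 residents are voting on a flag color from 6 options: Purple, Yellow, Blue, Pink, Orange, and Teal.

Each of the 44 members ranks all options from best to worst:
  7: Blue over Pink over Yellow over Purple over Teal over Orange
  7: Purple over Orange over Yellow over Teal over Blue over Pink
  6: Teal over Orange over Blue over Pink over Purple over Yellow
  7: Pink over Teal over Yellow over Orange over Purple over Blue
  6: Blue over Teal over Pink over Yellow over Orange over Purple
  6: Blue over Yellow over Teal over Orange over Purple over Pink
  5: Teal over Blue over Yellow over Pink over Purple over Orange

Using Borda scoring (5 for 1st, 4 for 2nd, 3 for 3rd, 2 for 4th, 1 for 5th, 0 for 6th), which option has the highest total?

Purple: 7×2 + 7×5 + 6×1 + 7×1 + 6×0 + 6×1 + 5×1 = 73
Yellow: 7×3 + 7×3 + 6×0 + 7×3 + 6×2 + 6×4 + 5×3 = 114
Blue: 7×5 + 7×1 + 6×3 + 7×0 + 6×5 + 6×5 + 5×4 = 140
Pink: 7×4 + 7×0 + 6×2 + 7×5 + 6×3 + 6×0 + 5×2 = 103
Orange: 7×0 + 7×4 + 6×4 + 7×2 + 6×1 + 6×2 + 5×0 = 84
Teal: 7×1 + 7×2 + 6×5 + 7×4 + 6×4 + 6×3 + 5×5 = 146

Teal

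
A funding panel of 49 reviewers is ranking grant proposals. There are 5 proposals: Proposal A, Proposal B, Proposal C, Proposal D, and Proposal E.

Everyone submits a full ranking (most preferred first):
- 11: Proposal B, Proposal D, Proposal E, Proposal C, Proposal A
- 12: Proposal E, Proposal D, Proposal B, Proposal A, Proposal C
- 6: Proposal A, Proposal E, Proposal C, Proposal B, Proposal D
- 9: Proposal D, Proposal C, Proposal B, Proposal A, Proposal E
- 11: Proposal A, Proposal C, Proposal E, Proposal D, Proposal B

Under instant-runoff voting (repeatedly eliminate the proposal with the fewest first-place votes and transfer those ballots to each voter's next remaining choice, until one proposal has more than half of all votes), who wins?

Proposal B

Round 1: Proposal A 17, Proposal B 11, Proposal C 0, Proposal D 9, Proposal E 12. Proposal C eliminated.
Round 2: Proposal A 17, Proposal B 11, Proposal D 9, Proposal E 12. Proposal D eliminated.
Round 3: Proposal A 17, Proposal B 20, Proposal E 12. Proposal E eliminated.
Round 4: Proposal A 17, Proposal B 32. Proposal B has a majority (≥25).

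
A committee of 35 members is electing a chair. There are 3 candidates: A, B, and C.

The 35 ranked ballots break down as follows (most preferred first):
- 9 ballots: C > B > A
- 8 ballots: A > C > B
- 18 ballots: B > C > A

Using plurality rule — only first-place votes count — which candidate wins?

First-place votes: A 8, B 18, C 9.

B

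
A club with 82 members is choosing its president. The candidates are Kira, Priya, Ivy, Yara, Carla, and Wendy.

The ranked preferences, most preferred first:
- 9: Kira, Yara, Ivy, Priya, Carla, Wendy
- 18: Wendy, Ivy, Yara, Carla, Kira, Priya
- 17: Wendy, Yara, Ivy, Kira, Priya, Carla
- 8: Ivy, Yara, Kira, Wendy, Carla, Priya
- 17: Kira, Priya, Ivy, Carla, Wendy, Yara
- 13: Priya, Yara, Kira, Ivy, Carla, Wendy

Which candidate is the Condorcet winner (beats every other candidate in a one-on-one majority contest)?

Ivy

Ivy vs Kira: 43–39
Ivy vs Priya: 52–30
Ivy vs Yara: 43–39
Ivy vs Carla: 82–0
Ivy vs Wendy: 47–35
Ivy beats every other candidate.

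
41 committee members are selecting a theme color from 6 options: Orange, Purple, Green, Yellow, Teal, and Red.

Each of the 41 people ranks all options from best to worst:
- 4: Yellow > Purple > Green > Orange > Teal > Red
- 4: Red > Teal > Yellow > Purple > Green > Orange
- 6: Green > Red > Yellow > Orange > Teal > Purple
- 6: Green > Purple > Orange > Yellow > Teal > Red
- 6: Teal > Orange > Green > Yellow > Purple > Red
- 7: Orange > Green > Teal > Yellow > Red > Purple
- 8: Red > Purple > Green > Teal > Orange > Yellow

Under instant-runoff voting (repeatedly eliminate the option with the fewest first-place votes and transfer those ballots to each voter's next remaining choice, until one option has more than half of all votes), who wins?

Round 1: Orange 7, Purple 0, Green 12, Yellow 4, Teal 6, Red 12. Purple eliminated.
Round 2: Orange 7, Green 12, Yellow 4, Teal 6, Red 12. Yellow eliminated.
Round 3: Orange 7, Green 16, Teal 6, Red 12. Teal eliminated.
Round 4: Orange 13, Green 16, Red 12. Red eliminated.
Round 5: Orange 13, Green 28. Green has a majority (≥21).

Green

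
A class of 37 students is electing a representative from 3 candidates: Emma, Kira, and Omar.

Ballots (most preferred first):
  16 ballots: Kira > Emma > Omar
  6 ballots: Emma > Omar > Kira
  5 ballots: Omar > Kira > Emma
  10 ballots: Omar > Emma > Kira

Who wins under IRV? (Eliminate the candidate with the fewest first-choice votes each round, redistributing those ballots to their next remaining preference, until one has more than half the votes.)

Omar

Round 1: Emma 6, Kira 16, Omar 15. Emma eliminated.
Round 2: Kira 16, Omar 21. Omar has a majority (≥19).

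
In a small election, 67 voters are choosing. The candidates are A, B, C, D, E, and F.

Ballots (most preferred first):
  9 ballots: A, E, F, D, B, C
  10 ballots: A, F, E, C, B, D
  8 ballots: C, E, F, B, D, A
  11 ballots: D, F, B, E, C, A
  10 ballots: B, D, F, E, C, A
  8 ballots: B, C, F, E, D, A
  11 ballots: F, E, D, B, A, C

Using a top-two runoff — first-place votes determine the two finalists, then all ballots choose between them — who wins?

Round 1 first-place votes: A 19, B 18, C 8, D 11, E 0, F 11. A and B advance.
Runoff: A is ranked above B on 19 ballots, B above A on 48.

B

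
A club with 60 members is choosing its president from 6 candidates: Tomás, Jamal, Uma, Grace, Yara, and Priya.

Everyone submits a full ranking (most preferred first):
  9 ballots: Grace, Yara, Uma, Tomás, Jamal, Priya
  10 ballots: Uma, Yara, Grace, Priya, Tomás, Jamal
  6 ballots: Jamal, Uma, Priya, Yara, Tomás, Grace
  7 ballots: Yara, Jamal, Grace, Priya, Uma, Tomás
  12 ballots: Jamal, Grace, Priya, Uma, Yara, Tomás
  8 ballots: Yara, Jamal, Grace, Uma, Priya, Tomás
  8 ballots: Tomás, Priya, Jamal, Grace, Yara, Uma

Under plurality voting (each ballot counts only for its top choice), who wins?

First-place votes: Tomás 8, Jamal 18, Uma 10, Grace 9, Yara 15, Priya 0.

Jamal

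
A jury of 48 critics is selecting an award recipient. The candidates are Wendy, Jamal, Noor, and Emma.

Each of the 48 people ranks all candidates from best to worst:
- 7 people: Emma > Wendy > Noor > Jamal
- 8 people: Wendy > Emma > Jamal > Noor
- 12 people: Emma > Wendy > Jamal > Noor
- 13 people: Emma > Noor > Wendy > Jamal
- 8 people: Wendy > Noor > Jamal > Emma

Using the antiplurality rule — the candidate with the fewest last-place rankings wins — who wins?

Last-place votes: Wendy 0, Jamal 20, Noor 20, Emma 8.

Wendy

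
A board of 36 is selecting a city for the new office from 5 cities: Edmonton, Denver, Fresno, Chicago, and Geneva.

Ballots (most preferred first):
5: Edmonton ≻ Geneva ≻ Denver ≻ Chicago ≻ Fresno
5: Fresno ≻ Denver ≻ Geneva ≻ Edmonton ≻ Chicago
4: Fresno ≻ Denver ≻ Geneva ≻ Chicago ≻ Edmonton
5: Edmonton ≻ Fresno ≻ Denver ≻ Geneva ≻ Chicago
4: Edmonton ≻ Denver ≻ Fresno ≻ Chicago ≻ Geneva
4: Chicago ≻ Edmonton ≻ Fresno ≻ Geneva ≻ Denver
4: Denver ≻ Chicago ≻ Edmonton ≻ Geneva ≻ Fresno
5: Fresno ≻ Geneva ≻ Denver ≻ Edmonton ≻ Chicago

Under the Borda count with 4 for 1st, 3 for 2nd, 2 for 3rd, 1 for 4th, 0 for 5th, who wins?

Edmonton: 5×4 + 5×1 + 4×0 + 5×4 + 4×4 + 4×3 + 4×2 + 5×1 = 86
Denver: 5×2 + 5×3 + 4×3 + 5×2 + 4×3 + 4×0 + 4×4 + 5×2 = 85
Fresno: 5×0 + 5×4 + 4×4 + 5×3 + 4×2 + 4×2 + 4×0 + 5×4 = 87
Chicago: 5×1 + 5×0 + 4×1 + 5×0 + 4×1 + 4×4 + 4×3 + 5×0 = 41
Geneva: 5×3 + 5×2 + 4×2 + 5×1 + 4×0 + 4×1 + 4×1 + 5×3 = 61

Fresno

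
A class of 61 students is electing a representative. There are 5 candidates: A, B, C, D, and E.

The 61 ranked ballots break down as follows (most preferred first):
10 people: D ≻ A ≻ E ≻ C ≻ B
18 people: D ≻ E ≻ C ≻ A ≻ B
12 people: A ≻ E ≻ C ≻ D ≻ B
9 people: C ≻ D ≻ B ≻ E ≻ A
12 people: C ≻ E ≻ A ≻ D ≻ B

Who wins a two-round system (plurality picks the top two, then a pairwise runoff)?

Round 1 first-place votes: A 12, B 0, C 21, D 28, E 0. D and C advance.
Runoff: D is ranked above C on 28 ballots, C above D on 33.

C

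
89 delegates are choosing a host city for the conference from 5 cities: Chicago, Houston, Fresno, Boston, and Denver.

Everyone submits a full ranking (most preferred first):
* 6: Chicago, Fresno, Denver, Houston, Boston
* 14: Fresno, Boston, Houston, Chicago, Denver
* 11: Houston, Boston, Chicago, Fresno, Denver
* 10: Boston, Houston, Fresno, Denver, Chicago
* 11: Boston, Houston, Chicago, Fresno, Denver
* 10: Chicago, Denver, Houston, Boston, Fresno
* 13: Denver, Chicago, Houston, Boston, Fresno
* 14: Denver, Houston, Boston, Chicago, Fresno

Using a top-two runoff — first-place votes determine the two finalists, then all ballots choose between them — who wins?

Round 1 first-place votes: Chicago 16, Houston 11, Fresno 14, Boston 21, Denver 27. Denver and Boston advance.
Runoff: Denver is ranked above Boston on 43 ballots, Boston above Denver on 46.

Boston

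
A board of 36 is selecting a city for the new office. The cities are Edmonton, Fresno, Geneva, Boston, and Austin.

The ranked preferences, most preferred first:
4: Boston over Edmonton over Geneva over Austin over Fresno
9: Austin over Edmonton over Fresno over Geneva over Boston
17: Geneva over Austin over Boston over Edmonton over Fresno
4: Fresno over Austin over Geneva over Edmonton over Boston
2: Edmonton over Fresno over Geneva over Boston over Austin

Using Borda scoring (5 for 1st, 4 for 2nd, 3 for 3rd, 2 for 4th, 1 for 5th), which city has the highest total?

Austin

Edmonton: 4×4 + 9×4 + 17×2 + 4×2 + 2×5 = 104
Fresno: 4×1 + 9×3 + 17×1 + 4×5 + 2×4 = 76
Geneva: 4×3 + 9×2 + 17×5 + 4×3 + 2×3 = 133
Boston: 4×5 + 9×1 + 17×3 + 4×1 + 2×2 = 88
Austin: 4×2 + 9×5 + 17×4 + 4×4 + 2×1 = 139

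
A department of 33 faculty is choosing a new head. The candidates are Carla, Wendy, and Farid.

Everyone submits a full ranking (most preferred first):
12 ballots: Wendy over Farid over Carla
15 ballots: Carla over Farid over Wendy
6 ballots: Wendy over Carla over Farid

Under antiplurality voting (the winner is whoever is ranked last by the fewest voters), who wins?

Farid

Last-place votes: Carla 12, Wendy 15, Farid 6.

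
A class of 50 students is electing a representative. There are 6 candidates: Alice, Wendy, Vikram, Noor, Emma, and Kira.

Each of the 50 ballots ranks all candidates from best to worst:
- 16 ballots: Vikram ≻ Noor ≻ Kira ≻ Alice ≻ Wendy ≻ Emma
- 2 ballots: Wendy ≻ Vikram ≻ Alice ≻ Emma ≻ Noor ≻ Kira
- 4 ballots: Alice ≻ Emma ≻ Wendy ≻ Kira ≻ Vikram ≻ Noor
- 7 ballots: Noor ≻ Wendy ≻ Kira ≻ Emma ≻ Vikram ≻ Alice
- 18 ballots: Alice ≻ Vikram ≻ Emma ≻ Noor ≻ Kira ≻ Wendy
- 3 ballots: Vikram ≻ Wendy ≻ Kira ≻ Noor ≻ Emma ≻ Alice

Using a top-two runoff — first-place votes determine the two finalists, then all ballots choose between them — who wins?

Round 1 first-place votes: Alice 22, Wendy 2, Vikram 19, Noor 7, Emma 0, Kira 0. Alice and Vikram advance.
Runoff: Alice is ranked above Vikram on 22 ballots, Vikram above Alice on 28.

Vikram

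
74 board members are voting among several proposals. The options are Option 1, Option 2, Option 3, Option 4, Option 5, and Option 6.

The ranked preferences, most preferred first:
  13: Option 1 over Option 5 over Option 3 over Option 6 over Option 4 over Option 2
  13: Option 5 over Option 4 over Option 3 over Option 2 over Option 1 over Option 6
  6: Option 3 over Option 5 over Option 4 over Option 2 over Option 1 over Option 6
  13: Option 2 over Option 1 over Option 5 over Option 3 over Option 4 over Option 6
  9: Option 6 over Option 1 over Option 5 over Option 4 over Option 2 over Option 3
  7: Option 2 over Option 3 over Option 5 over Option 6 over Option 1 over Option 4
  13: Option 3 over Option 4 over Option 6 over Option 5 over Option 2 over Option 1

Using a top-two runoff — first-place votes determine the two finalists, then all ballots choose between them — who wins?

Option 3

Round 1 first-place votes: Option 1 13, Option 2 20, Option 3 19, Option 4 0, Option 5 13, Option 6 9. Option 2 and Option 3 advance.
Runoff: Option 2 is ranked above Option 3 on 29 ballots, Option 3 above Option 2 on 45.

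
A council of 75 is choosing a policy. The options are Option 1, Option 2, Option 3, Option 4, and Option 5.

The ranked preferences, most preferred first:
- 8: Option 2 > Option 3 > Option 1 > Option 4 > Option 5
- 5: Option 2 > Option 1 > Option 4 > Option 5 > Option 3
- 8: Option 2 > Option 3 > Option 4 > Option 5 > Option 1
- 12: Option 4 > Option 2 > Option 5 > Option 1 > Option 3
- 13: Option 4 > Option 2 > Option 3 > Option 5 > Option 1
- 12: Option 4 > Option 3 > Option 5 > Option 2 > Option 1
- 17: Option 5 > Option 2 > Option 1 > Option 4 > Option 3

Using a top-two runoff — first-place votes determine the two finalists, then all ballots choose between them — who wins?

Option 2

Round 1 first-place votes: Option 1 0, Option 2 21, Option 3 0, Option 4 37, Option 5 17. Option 4 and Option 2 advance.
Runoff: Option 4 is ranked above Option 2 on 37 ballots, Option 2 above Option 4 on 38.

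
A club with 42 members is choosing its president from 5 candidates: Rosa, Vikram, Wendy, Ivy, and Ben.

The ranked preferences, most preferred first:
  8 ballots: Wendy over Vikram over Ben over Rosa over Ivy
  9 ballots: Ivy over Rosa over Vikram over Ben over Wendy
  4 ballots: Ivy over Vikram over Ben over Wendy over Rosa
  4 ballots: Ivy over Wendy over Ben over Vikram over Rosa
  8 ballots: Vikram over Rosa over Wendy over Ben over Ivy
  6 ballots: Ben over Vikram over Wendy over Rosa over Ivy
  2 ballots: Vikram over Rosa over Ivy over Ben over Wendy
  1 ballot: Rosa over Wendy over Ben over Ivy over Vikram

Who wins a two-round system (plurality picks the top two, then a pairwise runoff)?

Vikram

Round 1 first-place votes: Rosa 1, Vikram 10, Wendy 8, Ivy 17, Ben 6. Ivy and Vikram advance.
Runoff: Ivy is ranked above Vikram on 18 ballots, Vikram above Ivy on 24.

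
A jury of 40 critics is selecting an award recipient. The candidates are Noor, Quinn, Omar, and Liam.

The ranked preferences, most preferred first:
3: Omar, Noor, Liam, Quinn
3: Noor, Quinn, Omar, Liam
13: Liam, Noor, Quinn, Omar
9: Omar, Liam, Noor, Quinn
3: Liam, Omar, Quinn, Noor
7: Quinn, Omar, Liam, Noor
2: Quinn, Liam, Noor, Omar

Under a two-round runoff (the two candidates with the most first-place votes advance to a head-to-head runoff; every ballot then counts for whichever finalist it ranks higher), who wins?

Round 1 first-place votes: Noor 3, Quinn 9, Omar 12, Liam 16. Liam and Omar advance.
Runoff: Liam is ranked above Omar on 18 ballots, Omar above Liam on 22.

Omar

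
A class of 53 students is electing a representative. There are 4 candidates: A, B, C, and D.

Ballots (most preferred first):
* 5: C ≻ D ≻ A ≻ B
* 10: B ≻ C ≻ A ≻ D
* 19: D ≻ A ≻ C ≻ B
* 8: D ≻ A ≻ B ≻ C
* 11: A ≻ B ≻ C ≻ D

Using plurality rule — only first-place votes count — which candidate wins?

First-place votes: A 11, B 10, C 5, D 27.

D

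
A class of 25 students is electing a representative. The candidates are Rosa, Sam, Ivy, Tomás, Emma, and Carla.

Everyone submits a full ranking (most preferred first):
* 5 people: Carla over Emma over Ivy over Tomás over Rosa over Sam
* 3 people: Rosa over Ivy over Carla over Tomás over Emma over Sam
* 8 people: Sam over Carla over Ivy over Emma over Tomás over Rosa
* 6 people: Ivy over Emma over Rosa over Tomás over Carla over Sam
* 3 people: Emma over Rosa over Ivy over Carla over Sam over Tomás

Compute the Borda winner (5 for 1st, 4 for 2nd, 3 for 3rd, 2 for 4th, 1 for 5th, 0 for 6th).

Ivy

Rosa: 5×1 + 3×5 + 8×0 + 6×3 + 3×4 = 50
Sam: 5×0 + 3×0 + 8×5 + 6×0 + 3×1 = 43
Ivy: 5×3 + 3×4 + 8×3 + 6×5 + 3×3 = 90
Tomás: 5×2 + 3×2 + 8×1 + 6×2 + 3×0 = 36
Emma: 5×4 + 3×1 + 8×2 + 6×4 + 3×5 = 78
Carla: 5×5 + 3×3 + 8×4 + 6×1 + 3×2 = 78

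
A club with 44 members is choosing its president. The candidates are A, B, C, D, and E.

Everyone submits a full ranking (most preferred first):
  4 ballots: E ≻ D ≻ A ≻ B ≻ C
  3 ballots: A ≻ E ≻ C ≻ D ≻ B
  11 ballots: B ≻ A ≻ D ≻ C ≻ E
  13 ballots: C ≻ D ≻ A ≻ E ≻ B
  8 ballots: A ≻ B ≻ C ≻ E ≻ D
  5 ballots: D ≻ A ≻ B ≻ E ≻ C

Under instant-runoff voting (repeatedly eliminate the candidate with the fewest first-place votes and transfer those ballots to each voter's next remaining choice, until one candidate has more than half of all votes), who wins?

A

Round 1: A 11, B 11, C 13, D 5, E 4. E eliminated.
Round 2: A 11, B 11, C 13, D 9. D eliminated.
Round 3: A 20, B 11, C 13. B eliminated.
Round 4: A 31, C 13. A has a majority (≥23).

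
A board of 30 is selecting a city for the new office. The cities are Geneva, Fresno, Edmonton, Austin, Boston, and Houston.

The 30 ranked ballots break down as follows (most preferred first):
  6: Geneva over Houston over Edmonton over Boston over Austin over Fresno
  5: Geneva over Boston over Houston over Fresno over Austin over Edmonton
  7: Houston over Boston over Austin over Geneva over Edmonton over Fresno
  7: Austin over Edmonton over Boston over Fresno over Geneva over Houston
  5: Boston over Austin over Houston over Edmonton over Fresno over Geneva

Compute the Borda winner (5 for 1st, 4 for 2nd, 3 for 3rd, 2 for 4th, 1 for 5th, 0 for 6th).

Boston

Geneva: 6×5 + 5×5 + 7×2 + 7×1 + 5×0 = 76
Fresno: 6×0 + 5×2 + 7×0 + 7×2 + 5×1 = 29
Edmonton: 6×3 + 5×0 + 7×1 + 7×4 + 5×2 = 63
Austin: 6×1 + 5×1 + 7×3 + 7×5 + 5×4 = 87
Boston: 6×2 + 5×4 + 7×4 + 7×3 + 5×5 = 106
Houston: 6×4 + 5×3 + 7×5 + 7×0 + 5×3 = 89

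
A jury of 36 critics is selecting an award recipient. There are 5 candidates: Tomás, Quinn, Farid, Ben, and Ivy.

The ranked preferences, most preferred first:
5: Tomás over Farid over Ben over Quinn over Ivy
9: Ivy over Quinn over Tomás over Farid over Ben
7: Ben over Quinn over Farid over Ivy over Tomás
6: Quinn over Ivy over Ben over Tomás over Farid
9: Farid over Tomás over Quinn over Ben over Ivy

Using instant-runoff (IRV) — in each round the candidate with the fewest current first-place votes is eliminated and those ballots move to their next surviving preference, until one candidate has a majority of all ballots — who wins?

Round 1: Tomás 5, Quinn 6, Farid 9, Ben 7, Ivy 9. Tomás eliminated.
Round 2: Quinn 6, Farid 14, Ben 7, Ivy 9. Quinn eliminated.
Round 3: Farid 14, Ben 7, Ivy 15. Ben eliminated.
Round 4: Farid 21, Ivy 15. Farid has a majority (≥19).

Farid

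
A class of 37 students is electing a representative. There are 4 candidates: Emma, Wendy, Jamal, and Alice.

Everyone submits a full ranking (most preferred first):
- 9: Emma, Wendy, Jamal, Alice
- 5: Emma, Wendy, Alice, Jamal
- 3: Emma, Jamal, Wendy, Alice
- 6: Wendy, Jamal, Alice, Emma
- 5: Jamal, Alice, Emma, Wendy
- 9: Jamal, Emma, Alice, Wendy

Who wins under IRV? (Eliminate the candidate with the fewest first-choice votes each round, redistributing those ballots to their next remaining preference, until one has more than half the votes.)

Round 1: Emma 17, Wendy 6, Jamal 14, Alice 0. Alice eliminated.
Round 2: Emma 17, Wendy 6, Jamal 14. Wendy eliminated.
Round 3: Emma 17, Jamal 20. Jamal has a majority (≥19).

Jamal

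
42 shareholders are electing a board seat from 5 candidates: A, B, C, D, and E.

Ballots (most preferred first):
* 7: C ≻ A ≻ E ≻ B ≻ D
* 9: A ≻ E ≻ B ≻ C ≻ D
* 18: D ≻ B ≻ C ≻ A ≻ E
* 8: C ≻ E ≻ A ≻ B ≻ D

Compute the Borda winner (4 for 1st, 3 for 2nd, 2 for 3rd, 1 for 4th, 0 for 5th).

A: 7×3 + 9×4 + 18×1 + 8×2 = 91
B: 7×1 + 9×2 + 18×3 + 8×1 = 87
C: 7×4 + 9×1 + 18×2 + 8×4 = 105
D: 7×0 + 9×0 + 18×4 + 8×0 = 72
E: 7×2 + 9×3 + 18×0 + 8×3 = 65

C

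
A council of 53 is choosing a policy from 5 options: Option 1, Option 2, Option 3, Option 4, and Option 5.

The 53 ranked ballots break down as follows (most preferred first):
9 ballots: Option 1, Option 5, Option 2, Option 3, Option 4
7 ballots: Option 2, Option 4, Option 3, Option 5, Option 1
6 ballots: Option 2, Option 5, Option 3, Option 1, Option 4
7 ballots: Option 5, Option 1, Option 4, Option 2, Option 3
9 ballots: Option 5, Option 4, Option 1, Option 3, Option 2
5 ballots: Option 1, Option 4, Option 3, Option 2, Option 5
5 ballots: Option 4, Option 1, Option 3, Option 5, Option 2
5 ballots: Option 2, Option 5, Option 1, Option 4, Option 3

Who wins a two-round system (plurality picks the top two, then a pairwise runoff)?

Round 1 first-place votes: Option 1 14, Option 2 18, Option 3 0, Option 4 5, Option 5 16. Option 2 and Option 5 advance.
Runoff: Option 2 is ranked above Option 5 on 23 ballots, Option 5 above Option 2 on 30.

Option 5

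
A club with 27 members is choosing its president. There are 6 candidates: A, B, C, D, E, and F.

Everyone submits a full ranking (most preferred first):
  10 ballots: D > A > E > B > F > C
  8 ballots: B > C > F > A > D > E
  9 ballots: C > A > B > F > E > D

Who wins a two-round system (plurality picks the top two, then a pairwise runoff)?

C

Round 1 first-place votes: A 0, B 8, C 9, D 10, E 0, F 0. D and C advance.
Runoff: D is ranked above C on 10 ballots, C above D on 17.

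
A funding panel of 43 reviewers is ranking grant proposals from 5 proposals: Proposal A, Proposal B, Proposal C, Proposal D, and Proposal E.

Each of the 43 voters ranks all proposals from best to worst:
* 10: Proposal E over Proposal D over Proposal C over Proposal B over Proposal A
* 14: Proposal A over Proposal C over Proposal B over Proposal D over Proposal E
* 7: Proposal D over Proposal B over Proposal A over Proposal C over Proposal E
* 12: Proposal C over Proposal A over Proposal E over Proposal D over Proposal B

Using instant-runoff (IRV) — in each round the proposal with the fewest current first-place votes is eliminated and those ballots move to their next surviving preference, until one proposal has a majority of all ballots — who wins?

Round 1: Proposal A 14, Proposal B 0, Proposal C 12, Proposal D 7, Proposal E 10. Proposal B eliminated.
Round 2: Proposal A 14, Proposal C 12, Proposal D 7, Proposal E 10. Proposal D eliminated.
Round 3: Proposal A 21, Proposal C 12, Proposal E 10. Proposal E eliminated.
Round 4: Proposal A 21, Proposal C 22. Proposal C has a majority (≥22).

Proposal C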